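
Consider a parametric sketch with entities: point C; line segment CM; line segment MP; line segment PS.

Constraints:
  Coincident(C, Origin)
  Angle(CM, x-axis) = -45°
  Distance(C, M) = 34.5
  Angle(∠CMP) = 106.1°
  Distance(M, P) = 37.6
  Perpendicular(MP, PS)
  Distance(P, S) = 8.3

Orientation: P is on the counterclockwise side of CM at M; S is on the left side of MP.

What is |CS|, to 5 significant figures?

53.312

C is at the origin; CM runs at -45.0° with length 34.5, so M = 34.5·(cos -45.0°, sin -45.0°) = (24.395, -24.395). ∠CMP = 106.1°, so MP runs at -45.0° + (180° − 106.1°) = 28.900° from the x-axis; with |MP| = 37.6, P = M + 37.6·(cos 28.900°, sin 28.900°) = (57.313, -6.2238). MP ⟂ PS; with |PS| = 8.3 on the left of MP, S = P + 8.3·(-0.48328, 0.87546) = (53.301, 1.0426). Then |CS| = |S − C| = 53.312.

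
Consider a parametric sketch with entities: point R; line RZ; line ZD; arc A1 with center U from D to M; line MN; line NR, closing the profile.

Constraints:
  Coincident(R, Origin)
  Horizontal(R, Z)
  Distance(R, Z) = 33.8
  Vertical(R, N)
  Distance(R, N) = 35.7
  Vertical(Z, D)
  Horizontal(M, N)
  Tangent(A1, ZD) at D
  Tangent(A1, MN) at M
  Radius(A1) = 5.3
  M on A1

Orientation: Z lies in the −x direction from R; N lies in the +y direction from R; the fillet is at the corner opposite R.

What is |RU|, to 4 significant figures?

41.67

R is at the origin; RZ is horizontal with |RZ| = 33.8 and Z on the −x side, so Z = (-33.80, 0.000). RN is vertical with |RN| = 35.7 and N on the +y side, so N = (0.000, 35.70). The virtual corner opposite R is at (-33.80, 35.70). A1 meets ZD tangentially, so UD is at right angles to ZD and A1 meets MN tangentially, so UM is at right angles to MN, with radius 5.3, so the center U sits 5.3 in from both sides at U = (-28.50, 30.40). Then |RU| = |U − R| = 41.67.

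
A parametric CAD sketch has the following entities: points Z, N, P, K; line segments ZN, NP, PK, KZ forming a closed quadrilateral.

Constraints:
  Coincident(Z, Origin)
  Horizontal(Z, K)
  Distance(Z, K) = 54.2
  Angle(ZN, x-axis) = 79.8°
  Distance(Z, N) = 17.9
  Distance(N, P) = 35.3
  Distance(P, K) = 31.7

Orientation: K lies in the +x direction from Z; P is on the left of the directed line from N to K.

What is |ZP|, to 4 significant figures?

45.89

Checks: |NP| = 35.30 ✓; |PK| = 31.70 ✓.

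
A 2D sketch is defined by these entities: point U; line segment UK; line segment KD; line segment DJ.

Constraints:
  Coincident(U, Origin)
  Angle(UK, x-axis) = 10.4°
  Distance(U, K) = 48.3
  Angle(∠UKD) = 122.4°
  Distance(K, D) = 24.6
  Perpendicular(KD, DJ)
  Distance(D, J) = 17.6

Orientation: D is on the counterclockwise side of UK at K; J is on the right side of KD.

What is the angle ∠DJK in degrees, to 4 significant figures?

54.42°

U is at the origin; UK runs at 10.4° with length 48.3, so K = 48.3·(cos 10.4°, sin 10.4°) = (47.51, 8.719). ∠UKD = 122.4°, so KD runs at 10.4° + (180° − 122.4°) = 68.00° from the x-axis; with |KD| = 24.6, D = K + 24.6·(cos 68.00°, sin 68.00°) = (56.72, 31.53). KD is perpendicular to DJ; with |DJ| = 17.6 on the right of KD, J = D + 17.6·(0.9272, -0.3746) = (73.04, 24.93). Then cos ∠DJK = JD·JK / (|JD||JK|), giving 54.42°.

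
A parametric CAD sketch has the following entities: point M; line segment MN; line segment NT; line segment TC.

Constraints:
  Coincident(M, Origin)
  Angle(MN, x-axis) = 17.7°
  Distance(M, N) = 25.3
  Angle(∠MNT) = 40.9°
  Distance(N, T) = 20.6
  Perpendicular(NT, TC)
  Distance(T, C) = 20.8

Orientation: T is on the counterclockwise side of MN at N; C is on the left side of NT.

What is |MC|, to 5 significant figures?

4.4852

∠MNT = 40.9°, so NT runs at 17.7° + (180° − 40.9°) = 156.80° from the x-axis; with |NT| = 20.6, T = N + 20.6·(cos 156.80°, sin 156.80°) = (5.1681, 15.807). NT is perpendicular to TC; with |TC| = 20.8 on the left of NT, C = T + 20.8·(-0.39394, -0.91914) = (-3.0258, -3.3108). Then |MC| = |C − M| = 4.4852.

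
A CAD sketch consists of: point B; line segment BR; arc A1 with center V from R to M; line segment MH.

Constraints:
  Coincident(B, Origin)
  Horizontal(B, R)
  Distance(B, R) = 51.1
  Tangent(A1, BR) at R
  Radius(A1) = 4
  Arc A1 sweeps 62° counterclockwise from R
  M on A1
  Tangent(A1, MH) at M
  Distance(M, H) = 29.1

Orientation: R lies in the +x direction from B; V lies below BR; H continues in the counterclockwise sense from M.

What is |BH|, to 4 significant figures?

43.86

B is at the origin; B and R share the same y with |BR| = 51.1 and R on the +x side, so R = (51.10, 0.000). A1 meets BR tangentially, so VR is at right angles to BR, so V = R + (0, -4) = (51.10, -4.000). On A1, R sits at bearing 90° from V; a 62° counterclockwise sweep puts M at bearing 152°, so M = V + 4.0·(cos 152°, sin 152°) = (47.57, -2.122). The tangent condition forces VM to be normal to MH, so MH runs along (−sin 152°, cos 152°); with |MH| = 29.1, H = (33.91, -27.82). Then |BH| = |H − B| = 43.86.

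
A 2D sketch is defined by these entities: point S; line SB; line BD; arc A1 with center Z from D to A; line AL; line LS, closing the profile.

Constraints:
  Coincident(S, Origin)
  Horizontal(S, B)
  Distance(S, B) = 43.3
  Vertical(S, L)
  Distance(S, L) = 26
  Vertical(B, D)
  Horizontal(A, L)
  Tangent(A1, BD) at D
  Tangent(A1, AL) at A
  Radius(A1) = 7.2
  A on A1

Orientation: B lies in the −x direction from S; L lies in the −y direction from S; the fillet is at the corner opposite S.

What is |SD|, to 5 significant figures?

47.205

S is at the origin; S and B share the same y with |SB| = 43.3 and B on the −x side, so B = (-43.300, 0.0000). S and L share the same x with |SL| = 26.0 and L on the −y side, so L = (0.0000, -26.000). The virtual corner opposite S is at (-43.300, -26.000). The tangent condition forces ZD to be normal to BD and the tangent condition forces ZA to be normal to AL, with radius 7.2, so the center Z sits 7.2 in from both sides at Z = (-36.100, -18.800). That places the tangent points at D = (-43.300, -18.800) on BD and A = (-36.100, -26.000) on AL. Then |SD| = |D − S| = 47.205.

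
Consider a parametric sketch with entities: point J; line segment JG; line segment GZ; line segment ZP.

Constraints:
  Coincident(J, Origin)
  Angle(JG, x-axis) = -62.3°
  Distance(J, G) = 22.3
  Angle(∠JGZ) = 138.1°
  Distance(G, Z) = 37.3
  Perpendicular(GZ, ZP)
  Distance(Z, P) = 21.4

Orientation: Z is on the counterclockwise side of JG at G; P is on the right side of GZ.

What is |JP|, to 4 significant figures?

64.98

∠JGZ = 138.1°, so GZ runs at -62.3° + (180° − 138.1°) = -20.40° from the x-axis; with |GZ| = 37.3, Z = G + 37.3·(cos -20.40°, sin -20.40°) = (45.33, -32.75). GZ ⟂ ZP; with |ZP| = 21.4 on the right of GZ, P = Z + 21.4·(-0.3486, -0.9373) = (37.87, -52.80). Then |JP| = |P − J| = 64.98.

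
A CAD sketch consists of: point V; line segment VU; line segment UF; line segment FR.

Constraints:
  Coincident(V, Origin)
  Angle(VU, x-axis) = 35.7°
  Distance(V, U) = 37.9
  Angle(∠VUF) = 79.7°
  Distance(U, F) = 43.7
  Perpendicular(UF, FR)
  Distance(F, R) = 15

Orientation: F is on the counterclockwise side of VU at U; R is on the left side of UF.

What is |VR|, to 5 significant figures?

43.129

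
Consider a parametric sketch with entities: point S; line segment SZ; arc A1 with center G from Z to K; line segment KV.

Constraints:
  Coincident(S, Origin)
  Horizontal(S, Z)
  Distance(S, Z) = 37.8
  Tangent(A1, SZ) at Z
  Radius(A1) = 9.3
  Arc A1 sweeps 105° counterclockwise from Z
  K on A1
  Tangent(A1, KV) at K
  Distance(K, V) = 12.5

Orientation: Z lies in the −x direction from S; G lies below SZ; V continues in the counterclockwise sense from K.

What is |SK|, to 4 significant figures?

48.23

S is at the origin; S and Z share the same y with |SZ| = 37.8 and Z on the −x side, so Z = (-37.80, 0.000). A1 meets SZ tangentially, so GZ is at right angles to SZ, so G = Z + (0, -9.3) = (-37.80, -9.300). On A1, Z sits at bearing 90° from G; a 105° counterclockwise sweep puts K at bearing 195°, so K = G + 9.3·(cos 195°, sin 195°) = (-46.78, -11.71). Then |SK| = |K − S| = 48.23.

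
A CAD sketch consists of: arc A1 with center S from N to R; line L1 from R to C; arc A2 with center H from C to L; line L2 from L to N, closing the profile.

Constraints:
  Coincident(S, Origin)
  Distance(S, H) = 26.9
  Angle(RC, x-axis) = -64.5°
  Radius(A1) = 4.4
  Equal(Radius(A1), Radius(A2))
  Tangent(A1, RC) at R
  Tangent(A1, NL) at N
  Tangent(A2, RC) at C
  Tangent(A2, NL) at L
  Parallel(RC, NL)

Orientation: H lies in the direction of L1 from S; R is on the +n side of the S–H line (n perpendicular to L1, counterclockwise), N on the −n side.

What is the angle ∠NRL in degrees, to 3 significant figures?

71.9°

The slot axis is L1's direction at -64.5°, so u = (cos -64.5°, sin -64.5°) = (0.431, -0.903) and n = (−sin -64.5°, cos -64.5°) = (0.903, 0.431). S is at the origin and H lies 26.9 along u from S, so H = 26.9·u = (11.6, -24.3). Tangency of A1 to both parallel lines with radius 4.4 puts R and N at S ± 4.4·n: R = (3.97, 1.89), N = (-3.97, -1.89). Equal radii place C and L the same way about H: C = H + 4.4·n = (15.6, -22.4), L = H − 4.4·n = (7.61, -26.2). Then cos ∠NRL = RN·RL / (|RN||RL|), giving 71.9°.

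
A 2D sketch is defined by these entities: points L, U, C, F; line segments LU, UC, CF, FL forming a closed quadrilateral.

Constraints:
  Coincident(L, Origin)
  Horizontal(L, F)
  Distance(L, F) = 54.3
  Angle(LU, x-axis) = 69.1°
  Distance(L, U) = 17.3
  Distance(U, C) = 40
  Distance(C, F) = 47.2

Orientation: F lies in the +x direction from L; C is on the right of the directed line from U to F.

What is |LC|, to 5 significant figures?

26.707

Checks: L = (0.00, 0.00) ✓; |UC| = 40.00 ✓; |CF| = 47.20 ✓.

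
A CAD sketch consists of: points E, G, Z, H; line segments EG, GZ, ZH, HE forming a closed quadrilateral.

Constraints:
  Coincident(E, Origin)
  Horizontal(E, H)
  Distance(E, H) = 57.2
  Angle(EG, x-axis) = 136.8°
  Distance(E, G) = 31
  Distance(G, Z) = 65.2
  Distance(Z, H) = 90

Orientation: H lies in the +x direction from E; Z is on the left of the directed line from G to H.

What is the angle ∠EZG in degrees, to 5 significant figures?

22.871°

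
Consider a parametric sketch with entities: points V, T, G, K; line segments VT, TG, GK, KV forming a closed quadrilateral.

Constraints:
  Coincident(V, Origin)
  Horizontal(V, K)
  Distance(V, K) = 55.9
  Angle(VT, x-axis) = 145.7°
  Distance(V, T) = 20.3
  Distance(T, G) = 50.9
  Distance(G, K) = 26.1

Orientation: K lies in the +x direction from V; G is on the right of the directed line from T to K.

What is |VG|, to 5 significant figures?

31.481

V is at the origin; VK is horizontal with |VK| = 55.9 and K in +x, so K = (55.9, 0). VT runs at 145.7° with |VT| = 20.3, so T = (-16.770, 11.440). G is determined by |TG| = 50.9 and |GK| = 26.1 together: it lies at the intersection of circle(T, 50.9) and circle(K, 26.1). With |TK| = 73.565, the foot of the radical line on TK is 49.761 from T and the perpendicular offset is √(50.9² − 49.761²) = 10.706. Taking the right-of-TK solution: G = (30.721, -6.8740).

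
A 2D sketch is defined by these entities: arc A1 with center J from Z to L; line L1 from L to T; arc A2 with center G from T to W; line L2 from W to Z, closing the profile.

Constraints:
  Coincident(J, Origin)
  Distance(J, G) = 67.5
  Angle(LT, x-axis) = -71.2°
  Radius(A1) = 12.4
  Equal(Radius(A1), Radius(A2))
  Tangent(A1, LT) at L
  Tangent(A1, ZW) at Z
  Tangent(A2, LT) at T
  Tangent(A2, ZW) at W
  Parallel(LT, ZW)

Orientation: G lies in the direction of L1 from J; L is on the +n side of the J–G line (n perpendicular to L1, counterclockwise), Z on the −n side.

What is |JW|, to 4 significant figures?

68.63

The slot axis is L1's direction at -71.2°, so u = (cos -71.2°, sin -71.2°) = (0.3223, -0.9466) and n = (−sin -71.2°, cos -71.2°) = (0.9466, 0.3223). J is at the origin and G lies 67.5 along u from J, so G = 67.5·u = (21.75, -63.90). Tangency of A1 to both parallel lines with radius 12.4 puts L and Z at J ± 12.4·n: L = (11.74, 3.996), Z = (-11.74, -3.996). Equal radii place T and W the same way about G: T = G + 12.4·n = (33.49, -59.90), W = G − 12.4·n = (10.01, -67.89). Then |JW| = |W − J| = 68.63.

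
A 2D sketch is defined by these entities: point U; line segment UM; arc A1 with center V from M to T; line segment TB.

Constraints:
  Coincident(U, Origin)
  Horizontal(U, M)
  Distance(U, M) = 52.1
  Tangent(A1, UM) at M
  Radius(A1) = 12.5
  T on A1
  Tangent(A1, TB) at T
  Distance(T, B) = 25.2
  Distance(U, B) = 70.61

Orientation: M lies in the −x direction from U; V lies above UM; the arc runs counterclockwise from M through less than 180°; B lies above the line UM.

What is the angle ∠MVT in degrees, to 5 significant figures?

128.94°

Checks: ∠(VM, MU) = 90.00° ✓; |VT| = 12.50 ✓; ∠(VT, TB) = 90.00° ✓; |TB| = 25.20 ✓; |UB| = 70.61 ✓.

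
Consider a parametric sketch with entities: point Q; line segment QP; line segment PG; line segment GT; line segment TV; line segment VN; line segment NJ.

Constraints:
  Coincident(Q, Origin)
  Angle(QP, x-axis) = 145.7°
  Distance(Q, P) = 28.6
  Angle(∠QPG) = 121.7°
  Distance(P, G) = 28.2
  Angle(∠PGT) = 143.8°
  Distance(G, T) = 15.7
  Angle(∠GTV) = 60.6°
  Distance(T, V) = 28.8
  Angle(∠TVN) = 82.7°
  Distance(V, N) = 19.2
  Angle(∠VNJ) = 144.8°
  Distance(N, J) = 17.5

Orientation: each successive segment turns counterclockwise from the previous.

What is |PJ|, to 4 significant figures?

19.98

∠TVN = 82.7° gives VN at 96.90° from the x-axis; with |VN| = 19.2, N = (-30.70, 9.883). ∠VNJ = 144.8° gives NJ at 132.1° from the x-axis; with |NJ| = 17.5, J = (-42.43, 22.87). Then |PJ| = |J − P| = 19.98.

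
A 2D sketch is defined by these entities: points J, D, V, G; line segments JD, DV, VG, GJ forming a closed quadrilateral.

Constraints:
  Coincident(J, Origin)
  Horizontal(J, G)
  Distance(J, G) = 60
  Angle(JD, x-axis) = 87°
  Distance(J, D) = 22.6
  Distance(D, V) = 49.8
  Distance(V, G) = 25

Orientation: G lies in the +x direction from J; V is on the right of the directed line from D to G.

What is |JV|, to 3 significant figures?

39.4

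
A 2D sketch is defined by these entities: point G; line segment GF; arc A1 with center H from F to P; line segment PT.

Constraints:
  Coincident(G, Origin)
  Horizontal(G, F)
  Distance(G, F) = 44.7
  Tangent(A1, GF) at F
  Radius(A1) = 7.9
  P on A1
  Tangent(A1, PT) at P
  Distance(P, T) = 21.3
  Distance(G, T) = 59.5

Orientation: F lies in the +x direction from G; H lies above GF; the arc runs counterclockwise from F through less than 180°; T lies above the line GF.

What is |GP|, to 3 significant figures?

53.2

G is at the origin; G and F share the same y with |GF| = 44.7 and F on the +x side, so F = (44.7, 0.00). A1 meets GF tangentially, so HF is at right angles to GF, so H = F + (0, 7.9) = (44.7, 7.90). Since HP ⟂ PT (tangency), |HT| = √(7.9² + 21.3²) = 22.7 regardless of where P sits on A1. So T lies on both circle(G, 59.5) and circle(H, 22.7); the above-GF intersection is T = (51.7, 29.5). P is the foot of the tangent from T: P = (52.6, 8.25).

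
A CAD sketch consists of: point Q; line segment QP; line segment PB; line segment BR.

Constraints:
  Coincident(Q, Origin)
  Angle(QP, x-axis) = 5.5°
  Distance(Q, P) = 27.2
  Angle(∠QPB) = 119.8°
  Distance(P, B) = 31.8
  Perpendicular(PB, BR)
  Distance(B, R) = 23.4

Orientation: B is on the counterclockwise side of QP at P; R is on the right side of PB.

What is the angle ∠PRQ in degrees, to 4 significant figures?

9.698°

Q is at the origin; QP runs at 5.5° with length 27.2, so P = 27.2·(cos 5.5°, sin 5.5°) = (27.07, 2.607). ∠QPB = 119.8°, so PB runs at 5.5° + (180° − 119.8°) = 65.70° from the x-axis; with |PB| = 31.8, B = P + 31.8·(cos 65.70°, sin 65.70°) = (40.16, 31.59). PB ⟂ BR; with |BR| = 23.4 on the right of PB, R = B + 23.4·(0.9114, -0.4115) = (61.49, 21.96). Then cos ∠PRQ = RP·RQ / (|RP||RQ|), giving 9.698°.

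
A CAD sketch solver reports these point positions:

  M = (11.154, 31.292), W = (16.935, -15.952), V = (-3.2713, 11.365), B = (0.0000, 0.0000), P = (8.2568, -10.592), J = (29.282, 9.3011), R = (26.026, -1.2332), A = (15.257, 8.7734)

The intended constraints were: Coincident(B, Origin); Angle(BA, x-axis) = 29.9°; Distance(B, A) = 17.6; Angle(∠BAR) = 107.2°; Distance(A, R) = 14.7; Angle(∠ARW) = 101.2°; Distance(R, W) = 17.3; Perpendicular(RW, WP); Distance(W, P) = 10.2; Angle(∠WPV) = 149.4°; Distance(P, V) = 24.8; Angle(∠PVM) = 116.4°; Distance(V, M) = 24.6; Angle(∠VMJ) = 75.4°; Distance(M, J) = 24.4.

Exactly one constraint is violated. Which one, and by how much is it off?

Distance(M, J) = 24.4 — off by 4.10.

B = (0.00, 0.00) ✓; BA at 29.90° ✓; |BA| = 17.60 ✓; ∠BAR = 107.2° ✓; |AR| = 14.70 ✓; ∠ARW = 101.2° ✓; |RW| = 17.30 ✓; ∠(RW, WP) = 90.00° ✓; |WP| = 10.20 ✓; ∠WPV = 149.4° ✓; |PV| = 24.80 ✓; ∠PVM = 116.4° ✓; |VM| = 24.60 ✓; ∠VMJ = 75.40° ✓; |MJ| = 28.50 ✗.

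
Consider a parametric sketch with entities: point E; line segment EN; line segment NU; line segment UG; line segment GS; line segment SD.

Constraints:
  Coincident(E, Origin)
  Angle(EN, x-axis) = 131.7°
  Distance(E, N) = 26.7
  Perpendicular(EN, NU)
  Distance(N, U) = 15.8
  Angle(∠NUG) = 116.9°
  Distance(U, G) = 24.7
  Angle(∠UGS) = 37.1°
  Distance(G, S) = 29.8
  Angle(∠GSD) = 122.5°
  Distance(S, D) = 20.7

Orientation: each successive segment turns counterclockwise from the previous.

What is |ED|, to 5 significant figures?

38.363

E is at the origin; EN runs at 131.7° with length 26.7, so N = (-17.762, 19.935). The perpendicularity gives NU at right angles to EN, so NU runs at -138.30°; with |NU| = 15.8, U = (-29.559, 9.4246). ∠NUG = 116.9° gives UG at -75.200° from the x-axis; with |UG| = 24.7, G = (-23.249, -14.456). ∠UGS = 37.1° gives GS at 67.700° from the x-axis; with |GS| = 29.8, S = (-11.941, 13.115). ∠GSD = 122.5° gives SD at 125.20° from the x-axis; with |SD| = 20.7, D = (-23.873, 30.030). Then |ED| = |D − E| = 38.363.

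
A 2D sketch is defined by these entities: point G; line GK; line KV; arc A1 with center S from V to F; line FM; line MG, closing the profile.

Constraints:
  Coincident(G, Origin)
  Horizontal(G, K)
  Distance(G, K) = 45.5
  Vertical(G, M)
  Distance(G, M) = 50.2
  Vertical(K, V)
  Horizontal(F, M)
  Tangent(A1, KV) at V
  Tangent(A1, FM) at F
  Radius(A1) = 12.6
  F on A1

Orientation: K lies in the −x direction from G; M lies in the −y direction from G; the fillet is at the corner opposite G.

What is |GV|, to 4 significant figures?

59.03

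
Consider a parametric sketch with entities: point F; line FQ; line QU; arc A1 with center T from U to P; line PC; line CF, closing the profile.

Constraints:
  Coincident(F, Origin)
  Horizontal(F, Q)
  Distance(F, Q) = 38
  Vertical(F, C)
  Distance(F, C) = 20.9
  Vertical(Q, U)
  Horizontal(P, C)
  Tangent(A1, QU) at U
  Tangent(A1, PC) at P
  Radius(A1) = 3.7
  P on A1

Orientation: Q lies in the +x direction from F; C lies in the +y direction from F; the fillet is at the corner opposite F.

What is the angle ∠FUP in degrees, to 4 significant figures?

69.35°

F is at the origin; FQ is horizontal with |FQ| = 38.0 and Q on the +x side, so Q = (38.00, 0.000). F and C share the same x with |FC| = 20.9 and C on the +y side, so C = (0.000, 20.90). The virtual corner opposite F is at (38.00, 20.90). The tangent condition forces TU to be normal to QU and tangency of A1 to PC means the radius TP is perpendicular to PC, with radius 3.7, so the center T sits 3.7 in from both sides at T = (34.30, 17.20). That places the tangent points at U = (38.00, 17.20) on QU and P = (34.30, 20.90) on PC. Then cos ∠FUP = UF·UP / (|UF||UP|), giving 69.35°.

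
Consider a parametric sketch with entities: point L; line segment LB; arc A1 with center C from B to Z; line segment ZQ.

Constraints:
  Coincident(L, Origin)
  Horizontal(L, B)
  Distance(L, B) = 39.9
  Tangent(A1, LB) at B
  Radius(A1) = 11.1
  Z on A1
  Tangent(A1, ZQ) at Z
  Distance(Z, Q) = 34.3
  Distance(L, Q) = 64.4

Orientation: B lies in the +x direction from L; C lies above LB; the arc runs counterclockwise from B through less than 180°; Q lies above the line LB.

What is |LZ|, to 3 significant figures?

52.5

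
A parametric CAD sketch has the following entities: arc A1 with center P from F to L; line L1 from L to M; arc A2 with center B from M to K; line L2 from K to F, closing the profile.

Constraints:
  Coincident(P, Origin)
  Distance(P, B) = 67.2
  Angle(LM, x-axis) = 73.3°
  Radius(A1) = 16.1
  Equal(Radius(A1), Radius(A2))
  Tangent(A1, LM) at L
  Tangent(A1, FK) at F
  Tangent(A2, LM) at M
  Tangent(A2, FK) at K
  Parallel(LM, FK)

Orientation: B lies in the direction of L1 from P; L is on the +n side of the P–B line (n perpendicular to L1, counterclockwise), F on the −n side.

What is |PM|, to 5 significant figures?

69.102

The slot axis is L1's direction at 73.3°, so u = (cos 73.3°, sin 73.3°) = (0.28736, 0.95782) and n = (−sin 73.3°, cos 73.3°) = (-0.95782, 0.28736). P is at the origin and B lies 67.2 along u from P, so B = 67.2·u = (19.311, 64.366). Tangency of A1 to both parallel lines with radius 16.1 puts L and F at P ± 16.1·n: L = (-15.421, 4.6265), F = (15.421, -4.6265). Equal radii place M and K the same way about B: M = B + 16.1·n = (3.8897, 68.992), K = B − 16.1·n = (34.732, 59.739). Then |PM| = |M − P| = 69.102.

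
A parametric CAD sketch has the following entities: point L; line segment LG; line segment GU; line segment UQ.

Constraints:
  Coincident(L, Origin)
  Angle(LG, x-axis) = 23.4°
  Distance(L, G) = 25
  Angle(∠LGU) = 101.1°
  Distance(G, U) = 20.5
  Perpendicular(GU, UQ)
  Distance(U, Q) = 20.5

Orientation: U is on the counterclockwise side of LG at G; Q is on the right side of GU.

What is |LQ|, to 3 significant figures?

51.7

L is at the origin; LG runs at 23.4° with length 25.0, so G = 25.0·(cos 23.4°, sin 23.4°) = (22.9, 9.93). ∠LGU = 101.1°, so GU runs at 23.4° + (180° − 101.1°) = 102° from the x-axis; with |GU| = 20.5, U = G + 20.5·(cos 102°, sin 102°) = (18.6, 30.0). The perpendicularity gives UQ at right angles to GU; with |UQ| = 20.5 on the right of GU, Q = U + 20.5·(0.977, 0.213) = (38.6, 34.3). Then |LQ| = |Q − L| = 51.7.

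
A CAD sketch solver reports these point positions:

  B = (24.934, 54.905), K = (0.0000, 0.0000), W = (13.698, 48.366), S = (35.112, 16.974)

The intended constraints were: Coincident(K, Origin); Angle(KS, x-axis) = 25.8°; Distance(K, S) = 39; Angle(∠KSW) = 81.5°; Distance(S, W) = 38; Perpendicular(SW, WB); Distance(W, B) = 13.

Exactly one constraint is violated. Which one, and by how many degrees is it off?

Perpendicular(SW, WB) — off by 4.10°.

K = (0.00, 0.00) ✓; KS at 25.80° ✓; |KS| = 39.00 ✓; ∠KSW = 81.50° ✓; |SW| = 38.00 ✓; ∠(SW, WB) = 94.10° ✗; |WB| = 13.00 ✓.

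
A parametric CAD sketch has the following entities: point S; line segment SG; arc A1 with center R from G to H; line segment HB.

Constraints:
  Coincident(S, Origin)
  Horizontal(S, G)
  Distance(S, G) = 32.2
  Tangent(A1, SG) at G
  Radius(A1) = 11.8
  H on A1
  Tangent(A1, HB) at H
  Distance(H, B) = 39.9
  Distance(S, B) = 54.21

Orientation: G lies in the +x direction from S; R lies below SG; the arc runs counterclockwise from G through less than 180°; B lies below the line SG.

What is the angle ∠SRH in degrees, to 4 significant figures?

17.11°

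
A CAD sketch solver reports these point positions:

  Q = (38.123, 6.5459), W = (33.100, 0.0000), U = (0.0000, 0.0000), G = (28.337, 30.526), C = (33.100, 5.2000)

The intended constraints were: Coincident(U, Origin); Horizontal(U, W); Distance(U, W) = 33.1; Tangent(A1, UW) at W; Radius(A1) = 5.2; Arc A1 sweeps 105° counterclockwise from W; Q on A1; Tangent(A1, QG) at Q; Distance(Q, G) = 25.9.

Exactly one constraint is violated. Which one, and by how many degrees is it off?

Tangent(A1, QG) at Q — off by 7.20°.

U = (0.00, 0.00) ✓; U.y = 0.00, W.y = 0.00 ✓; |UW| = 33.10 ✓; ∠(CW, WU) = 90.00° ✓; |CW| = 5.200 ✓; bearing(C→Q) − bearing(C→W) = 105.0° ✓; |CQ| = 5.200 ✓; ∠(CQ, QG) = 82.80° ✗; |QG| = 25.90 ✓.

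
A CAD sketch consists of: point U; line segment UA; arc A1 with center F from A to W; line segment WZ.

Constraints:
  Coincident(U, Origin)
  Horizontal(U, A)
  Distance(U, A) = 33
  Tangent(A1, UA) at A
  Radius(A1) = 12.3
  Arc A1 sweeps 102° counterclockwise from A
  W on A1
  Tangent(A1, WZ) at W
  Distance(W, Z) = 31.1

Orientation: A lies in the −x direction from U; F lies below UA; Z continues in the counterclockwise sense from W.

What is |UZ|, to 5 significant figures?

59.476

On A1, A sits at bearing 90° from F; a 102° counterclockwise sweep puts W at bearing 192°, so W = F + 12.3·(cos 192°, sin 192°) = (-45.031, -14.857). The tangent condition forces FW to be normal to WZ, so WZ runs along (−sin 192°, cos 192°); with |WZ| = 31.1, Z = (-38.565, -45.278). Then |UZ| = |Z − U| = 59.476.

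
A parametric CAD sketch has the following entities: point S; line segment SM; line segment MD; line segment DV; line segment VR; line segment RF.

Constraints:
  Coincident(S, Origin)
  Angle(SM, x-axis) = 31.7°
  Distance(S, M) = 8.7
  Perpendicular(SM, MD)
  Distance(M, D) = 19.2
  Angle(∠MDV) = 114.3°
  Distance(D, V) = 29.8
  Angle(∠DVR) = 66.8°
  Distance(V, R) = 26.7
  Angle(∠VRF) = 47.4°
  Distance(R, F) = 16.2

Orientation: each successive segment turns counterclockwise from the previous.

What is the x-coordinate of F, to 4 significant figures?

-13.97

∠DVR = 66.8° gives VR at -59.40° from the x-axis; with |VR| = 26.7, R = (-18.65, -5.913). ∠VRF = 47.4° gives RF at 73.20° from the x-axis; with |RF| = 16.2, F = (-13.97, 9.596). So F.x = -13.97.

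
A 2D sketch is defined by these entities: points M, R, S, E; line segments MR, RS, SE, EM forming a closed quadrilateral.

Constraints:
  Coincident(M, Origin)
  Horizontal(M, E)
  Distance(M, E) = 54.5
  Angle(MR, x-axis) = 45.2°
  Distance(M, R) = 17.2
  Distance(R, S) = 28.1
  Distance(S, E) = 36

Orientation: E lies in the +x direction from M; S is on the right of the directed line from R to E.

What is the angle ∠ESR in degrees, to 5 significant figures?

86.016°

Checks: |RS| = 28.10 ✓; |SE| = 36.00 ✓.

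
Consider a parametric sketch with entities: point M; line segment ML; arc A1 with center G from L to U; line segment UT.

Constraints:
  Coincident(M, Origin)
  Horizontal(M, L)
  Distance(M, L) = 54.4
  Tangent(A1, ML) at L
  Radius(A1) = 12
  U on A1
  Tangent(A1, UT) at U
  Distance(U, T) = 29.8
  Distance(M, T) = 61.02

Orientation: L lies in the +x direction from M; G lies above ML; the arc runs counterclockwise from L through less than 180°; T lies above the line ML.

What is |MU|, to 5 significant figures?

66.497

Checks: ∠(GL, LM) = 90.00° ✓; |GU| = 12.00 ✓; ∠(GU, UT) = 90.00° ✓; |UT| = 29.80 ✓; |MT| = 61.02 ✓.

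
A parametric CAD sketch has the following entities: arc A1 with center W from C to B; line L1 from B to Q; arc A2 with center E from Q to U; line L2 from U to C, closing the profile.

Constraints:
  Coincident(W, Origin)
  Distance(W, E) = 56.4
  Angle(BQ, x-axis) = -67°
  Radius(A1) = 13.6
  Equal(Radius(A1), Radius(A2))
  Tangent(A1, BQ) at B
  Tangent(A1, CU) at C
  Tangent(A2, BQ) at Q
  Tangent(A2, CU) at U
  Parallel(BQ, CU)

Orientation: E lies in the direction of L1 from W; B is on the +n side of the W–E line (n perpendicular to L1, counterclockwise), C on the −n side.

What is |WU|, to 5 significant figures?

58.017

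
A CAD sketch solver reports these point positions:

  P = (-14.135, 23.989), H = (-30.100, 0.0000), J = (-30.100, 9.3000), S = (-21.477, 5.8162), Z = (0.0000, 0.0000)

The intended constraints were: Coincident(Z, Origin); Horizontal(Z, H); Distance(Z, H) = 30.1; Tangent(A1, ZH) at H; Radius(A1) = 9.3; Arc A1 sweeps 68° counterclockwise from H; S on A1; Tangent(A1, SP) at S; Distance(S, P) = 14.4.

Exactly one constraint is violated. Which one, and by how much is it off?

Distance(S, P) = 14.4 — off by 5.20.

Z = (0.00, 0.00) ✓; Z.y = 0.00, H.y = 0.00 ✓; |ZH| = 30.10 ✓; ∠(JH, HZ) = 90.00° ✓; |JH| = 9.300 ✓; bearing(J→S) − bearing(J→H) = 68.00° ✓; |JS| = 9.300 ✓; ∠(JS, SP) = 90.00° ✓; |SP| = 19.60 ✗.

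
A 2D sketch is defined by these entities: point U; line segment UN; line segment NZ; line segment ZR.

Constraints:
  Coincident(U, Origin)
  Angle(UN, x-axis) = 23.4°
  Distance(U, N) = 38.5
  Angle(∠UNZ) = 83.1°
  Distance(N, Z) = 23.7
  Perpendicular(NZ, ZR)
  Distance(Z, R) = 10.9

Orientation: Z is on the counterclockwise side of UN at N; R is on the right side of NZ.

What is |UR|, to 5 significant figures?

52.695

U is at the origin; UN runs at 23.4° with length 38.5, so N = 38.5·(cos 23.4°, sin 23.4°) = (35.334, 15.290). ∠UNZ = 83.1°, so NZ runs at 23.4° + (180° − 83.1°) = 120.30° from the x-axis; with |NZ| = 23.7, Z = N + 23.7·(cos 120.30°, sin 120.30°) = (23.376, 35.753). NZ is perpendicular to ZR; with |ZR| = 10.9 on the right of NZ, R = Z + 10.9·(0.86340, 0.50453) = (32.787, 41.252). Then |UR| = |R − U| = 52.695.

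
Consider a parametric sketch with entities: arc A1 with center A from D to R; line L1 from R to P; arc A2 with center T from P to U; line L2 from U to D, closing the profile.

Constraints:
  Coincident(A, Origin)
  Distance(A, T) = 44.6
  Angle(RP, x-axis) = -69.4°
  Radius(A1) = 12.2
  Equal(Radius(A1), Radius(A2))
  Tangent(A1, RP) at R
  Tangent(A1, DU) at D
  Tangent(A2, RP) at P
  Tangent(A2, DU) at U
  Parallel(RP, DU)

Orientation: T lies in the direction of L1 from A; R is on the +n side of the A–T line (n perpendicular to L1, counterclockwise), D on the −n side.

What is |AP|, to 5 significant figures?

46.239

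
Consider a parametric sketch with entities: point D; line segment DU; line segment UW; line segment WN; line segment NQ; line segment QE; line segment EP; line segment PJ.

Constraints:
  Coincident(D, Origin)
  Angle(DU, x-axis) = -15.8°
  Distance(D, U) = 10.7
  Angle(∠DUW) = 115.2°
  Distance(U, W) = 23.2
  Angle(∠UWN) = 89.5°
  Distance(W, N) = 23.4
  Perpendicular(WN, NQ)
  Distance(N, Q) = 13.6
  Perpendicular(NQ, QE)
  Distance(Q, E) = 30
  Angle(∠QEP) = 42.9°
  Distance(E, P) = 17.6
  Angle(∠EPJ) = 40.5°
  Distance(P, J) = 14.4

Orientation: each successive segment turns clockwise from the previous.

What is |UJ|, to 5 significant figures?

8.5206

D is at the origin; DU runs at -15.8° with length 10.7, so U = (10.296, -2.9134). ∠DUW = 115.2° gives UW at -80.600° from the x-axis; with |UW| = 23.2, W = (14.085, -25.802). ∠UWN = 89.5° gives WN at -171.10° from the x-axis; with |WN| = 23.4, N = (-9.0334, -29.422). The perpendicularity gives NQ at right angles to WN, so NQ runs at 98.900°; with |NQ| = 13.6, Q = (-11.137, -15.986). NQ ⟂ QE, so QE runs at 8.9000°; with |QE| = 30.0, E = (18.501, -11.345). ∠QEP = 42.9° gives EP at -128.20° from the x-axis; with |EP| = 17.6, P = (7.6174, -25.176). ∠EPJ = 40.5° gives PJ at 92.300° from the x-axis; with |PJ| = 14.4, J = (7.0395, -10.787). Then |UJ| = |J − U| = 8.5206.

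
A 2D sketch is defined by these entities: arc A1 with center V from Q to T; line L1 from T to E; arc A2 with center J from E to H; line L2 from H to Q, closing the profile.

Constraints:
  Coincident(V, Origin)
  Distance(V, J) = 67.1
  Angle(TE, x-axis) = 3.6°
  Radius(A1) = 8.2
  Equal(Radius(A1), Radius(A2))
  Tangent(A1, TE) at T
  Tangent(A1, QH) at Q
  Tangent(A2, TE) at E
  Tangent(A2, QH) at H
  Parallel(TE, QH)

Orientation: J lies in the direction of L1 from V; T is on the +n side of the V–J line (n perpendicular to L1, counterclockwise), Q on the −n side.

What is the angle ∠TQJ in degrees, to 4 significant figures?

83.03°

The slot axis is L1's direction at 3.6°, so u = (cos 3.6°, sin 3.6°) = (0.9980, 0.06279) and n = (−sin 3.6°, cos 3.6°) = (-0.06279, 0.9980). V is at the origin and J lies 67.1 along u from V, so J = 67.1·u = (66.97, 4.213). Tangency of A1 to both parallel lines with radius 8.2 puts T and Q at V ± 8.2·n: T = (-0.5149, 8.184), Q = (0.5149, -8.184). Then cos ∠TQJ = QT·QJ / (|QT||QJ|), giving 83.03°.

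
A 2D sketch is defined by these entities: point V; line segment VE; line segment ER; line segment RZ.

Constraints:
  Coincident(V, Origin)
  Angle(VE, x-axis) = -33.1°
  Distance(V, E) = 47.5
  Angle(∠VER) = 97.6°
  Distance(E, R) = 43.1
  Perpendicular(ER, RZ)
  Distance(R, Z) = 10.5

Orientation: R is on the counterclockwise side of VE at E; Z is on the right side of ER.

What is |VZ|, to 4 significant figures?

75.86

∠VER = 97.6°, so ER runs at -33.1° + (180° − 97.6°) = 49.30° from the x-axis; with |ER| = 43.1, R = E + 43.1·(cos 49.30°, sin 49.30°) = (67.90, 6.736). The perpendicularity gives RZ at right angles to ER; with |RZ| = 10.5 on the right of ER, Z = R + 10.5·(0.7581, -0.6521) = (75.86, -0.1113). Then |VZ| = |Z − V| = 75.86.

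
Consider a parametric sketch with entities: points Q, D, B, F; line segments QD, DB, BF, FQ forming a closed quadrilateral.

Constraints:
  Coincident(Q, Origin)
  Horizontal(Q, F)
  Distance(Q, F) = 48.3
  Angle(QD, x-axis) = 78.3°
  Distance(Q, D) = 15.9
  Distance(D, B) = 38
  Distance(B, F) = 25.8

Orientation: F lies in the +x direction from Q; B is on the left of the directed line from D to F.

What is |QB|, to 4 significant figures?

47.04

Q is at the origin; QF is horizontal with |QF| = 48.3 and F in +x, so F = (48.3, 0). QD runs at 78.3° with |QD| = 15.9, so D = (3.224, 15.57). B is determined by |DB| = 38.0 and |BF| = 25.8 together: it lies at the intersection of circle(D, 38.0) and circle(F, 25.8). With |DF| = 47.69, the foot of the radical line on DF is 32.01 from D and the perpendicular offset is √(38.0² − 32.01²) = 20.49. Taking the left-of-DF solution: B = (40.16, 24.48).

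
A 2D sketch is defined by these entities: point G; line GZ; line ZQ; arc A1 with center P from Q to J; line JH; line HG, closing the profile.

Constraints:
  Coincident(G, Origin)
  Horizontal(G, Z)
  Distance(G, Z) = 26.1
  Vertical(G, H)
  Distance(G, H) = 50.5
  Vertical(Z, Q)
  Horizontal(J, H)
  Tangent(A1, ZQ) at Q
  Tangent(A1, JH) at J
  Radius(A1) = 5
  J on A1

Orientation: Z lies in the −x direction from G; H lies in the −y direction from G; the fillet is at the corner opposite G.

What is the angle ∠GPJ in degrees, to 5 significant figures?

155.12°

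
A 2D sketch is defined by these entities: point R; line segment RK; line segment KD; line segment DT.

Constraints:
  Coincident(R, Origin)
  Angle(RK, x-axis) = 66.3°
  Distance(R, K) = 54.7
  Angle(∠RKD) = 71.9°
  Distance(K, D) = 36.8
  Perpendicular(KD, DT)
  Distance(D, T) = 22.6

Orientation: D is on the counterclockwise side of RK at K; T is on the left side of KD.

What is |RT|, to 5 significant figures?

35.443

∠RKD = 71.9°, so KD runs at 66.3° + (180° − 71.9°) = 174.40° from the x-axis; with |KD| = 36.8, D = K + 36.8·(cos 174.40°, sin 174.40°) = (-14.638, 53.678). The perpendicularity gives DT at right angles to KD; with |DT| = 22.6 on the left of KD, T = D + 22.6·(-0.097583, -0.99523) = (-16.843, 31.186). Then |RT| = |T − R| = 35.443.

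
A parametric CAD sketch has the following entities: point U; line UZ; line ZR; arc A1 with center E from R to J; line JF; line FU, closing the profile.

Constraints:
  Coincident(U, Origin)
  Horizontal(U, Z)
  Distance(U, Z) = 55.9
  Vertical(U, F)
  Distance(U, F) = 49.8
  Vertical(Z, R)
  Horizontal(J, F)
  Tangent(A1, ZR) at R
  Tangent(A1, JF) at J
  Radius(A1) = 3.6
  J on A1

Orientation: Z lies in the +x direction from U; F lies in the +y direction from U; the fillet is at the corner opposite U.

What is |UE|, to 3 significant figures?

69.8

U and F share the same x with |UF| = 49.8 and F on the +y side, so F = (0.00, 49.8). The virtual corner opposite U is at (55.9, 49.8). A1 meets ZR tangentially, so ER is at right angles to ZR and the tangent condition forces EJ to be normal to JF, with radius 3.6, so the center E sits 3.6 in from both sides at E = (52.3, 46.2). Then |UE| = |E − U| = 69.8.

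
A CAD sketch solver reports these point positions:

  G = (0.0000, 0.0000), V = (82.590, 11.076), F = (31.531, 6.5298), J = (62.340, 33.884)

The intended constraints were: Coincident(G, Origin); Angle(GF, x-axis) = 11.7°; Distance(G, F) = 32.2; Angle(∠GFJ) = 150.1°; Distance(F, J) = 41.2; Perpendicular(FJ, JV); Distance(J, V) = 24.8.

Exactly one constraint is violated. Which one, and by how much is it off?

Distance(J, V) = 24.8 — off by 5.70.

G = (0.00, 0.00) ✓; GF at 11.70° ✓; |GF| = 32.20 ✓; ∠GFJ = 150.1° ✓; |FJ| = 41.20 ✓; ∠(FJ, JV) = 90.00° ✓; |JV| = 30.50 ✗.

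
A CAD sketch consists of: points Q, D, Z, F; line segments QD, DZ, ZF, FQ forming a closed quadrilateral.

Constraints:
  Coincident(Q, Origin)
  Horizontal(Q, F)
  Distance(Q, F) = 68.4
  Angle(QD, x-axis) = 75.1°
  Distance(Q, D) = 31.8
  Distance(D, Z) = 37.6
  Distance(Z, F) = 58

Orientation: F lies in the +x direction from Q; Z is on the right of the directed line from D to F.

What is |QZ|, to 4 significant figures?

12.75

Q is at the origin; QF is horizontal with |QF| = 68.4 and F in +x, so F = (68.4, 0). QD runs at 75.1° with |QD| = 31.8, so D = (8.177, 30.73). Z is determined by |DZ| = 37.6 and |ZF| = 58.0 together: it lies at the intersection of circle(D, 37.6) and circle(F, 58.0). With |DF| = 67.61, the foot of the radical line on DF is 19.38 from D and the perpendicular offset is √(37.6² − 19.38²) = 32.22. Taking the right-of-DF solution: Z = (10.80, -6.778).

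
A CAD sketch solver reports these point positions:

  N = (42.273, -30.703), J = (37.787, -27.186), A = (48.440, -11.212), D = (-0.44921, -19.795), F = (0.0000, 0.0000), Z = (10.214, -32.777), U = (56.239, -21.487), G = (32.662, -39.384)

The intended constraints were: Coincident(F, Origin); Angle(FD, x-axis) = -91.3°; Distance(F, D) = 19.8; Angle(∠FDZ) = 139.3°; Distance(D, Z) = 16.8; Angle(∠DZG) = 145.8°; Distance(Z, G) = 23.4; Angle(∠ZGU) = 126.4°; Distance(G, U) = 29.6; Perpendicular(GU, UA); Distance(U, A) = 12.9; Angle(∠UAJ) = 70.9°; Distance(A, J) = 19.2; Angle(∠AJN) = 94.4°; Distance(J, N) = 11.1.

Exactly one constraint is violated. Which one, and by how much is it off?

Distance(J, N) = 11.1 — off by 5.40.

F = (0.00, 0.00) ✓; FD at -91.30° ✓; |FD| = 19.80 ✓; ∠FDZ = 139.3° ✓; |DZ| = 16.80 ✓; ∠DZG = 145.8° ✓; |ZG| = 23.40 ✓; ∠ZGU = 126.4° ✓; |GU| = 29.60 ✓; ∠(GU, UA) = 90.00° ✓; |UA| = 12.90 ✓; ∠UAJ = 70.90° ✓; |AJ| = 19.20 ✓; ∠AJN = 94.40° ✓; |JN| = 5.700 ✗.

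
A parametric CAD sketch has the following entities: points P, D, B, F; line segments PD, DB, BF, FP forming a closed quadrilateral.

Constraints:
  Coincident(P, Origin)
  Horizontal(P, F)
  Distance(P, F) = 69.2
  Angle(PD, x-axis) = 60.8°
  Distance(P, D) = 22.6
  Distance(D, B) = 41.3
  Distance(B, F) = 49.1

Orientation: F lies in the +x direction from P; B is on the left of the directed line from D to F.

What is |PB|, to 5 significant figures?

62.318

P is at the origin; P and F share the same y with |PF| = 69.2 and F in +x, so F = (69.2, 0). PD runs at 60.8° with |PD| = 22.6, so D = (11.026, 19.728). B is determined by |DB| = 41.3 and |BF| = 49.1 together: it lies at the intersection of circle(D, 41.3) and circle(F, 49.1). With |DF| = 61.428, the foot of the radical line on DF is 24.975 from D and the perpendicular offset is √(41.3² − 24.975²) = 32.893. Taking the left-of-DF solution: B = (45.241, 42.858).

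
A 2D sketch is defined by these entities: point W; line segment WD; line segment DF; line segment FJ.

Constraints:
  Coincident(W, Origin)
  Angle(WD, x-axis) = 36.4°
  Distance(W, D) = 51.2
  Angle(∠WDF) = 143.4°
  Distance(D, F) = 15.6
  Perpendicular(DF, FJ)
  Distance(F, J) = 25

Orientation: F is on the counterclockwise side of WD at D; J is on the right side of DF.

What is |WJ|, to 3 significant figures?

79.4

W is at the origin; WD runs at 36.4° with length 51.2, so D = 51.2·(cos 36.4°, sin 36.4°) = (41.2, 30.4). ∠WDF = 143.4°, so DF runs at 36.4° + (180° − 143.4°) = 73.0° from the x-axis; with |DF| = 15.6, F = D + 15.6·(cos 73.0°, sin 73.0°) = (45.8, 45.3). The perpendicularity gives FJ at right angles to DF; with |FJ| = 25.0 on the right of DF, J = F + 25.0·(0.956, -0.292) = (69.7, 38.0). Then |WJ| = |J − W| = 79.4.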